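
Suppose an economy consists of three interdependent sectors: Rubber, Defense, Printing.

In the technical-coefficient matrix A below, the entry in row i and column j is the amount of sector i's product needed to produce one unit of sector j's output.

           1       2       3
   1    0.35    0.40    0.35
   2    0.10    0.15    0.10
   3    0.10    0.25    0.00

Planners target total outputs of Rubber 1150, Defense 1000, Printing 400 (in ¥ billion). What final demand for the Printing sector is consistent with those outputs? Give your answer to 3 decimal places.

d_3 = 35.000

I − A =
  [   0.65    -0.40    -0.35]
  [  -0.10     0.85    -0.10]
  [  -0.10    -0.25     1.00]
d = (I − A) x:
  d_1 = (+0.65)·1150 + (-0.40)·1000 + (-0.35)·400 = 207.500
  d_2 = (-0.10)·1150 + (+0.85)·1000 + (-0.10)·400 = 695.000
  d_3 = (-0.10)·1150 + (-0.25)·1000 + (+1.00)·400 = 35.000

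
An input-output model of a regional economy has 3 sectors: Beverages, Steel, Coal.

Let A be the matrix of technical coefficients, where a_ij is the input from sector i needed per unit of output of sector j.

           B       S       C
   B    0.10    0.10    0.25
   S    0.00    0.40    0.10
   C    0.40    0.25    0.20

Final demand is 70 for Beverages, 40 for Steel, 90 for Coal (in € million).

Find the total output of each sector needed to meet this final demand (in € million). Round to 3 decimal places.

I − A =
  [   0.90    -0.10    -0.25]
  [   0.00     0.60    -0.10]
  [  -0.40    -0.25     0.80]
Cofactors of I−A, C_ij = (−1)^(i+j)·(minor ij) (rows/columns in the sector order above):
  C_11 = (0.60)(0.80) − (-0.10)(-0.25) = 0.4550
  C_12 = −[(0.00)(0.80) − (-0.10)(-0.40)] = 0.0400
  C_13 = (0.00)(-0.25) − (0.60)(-0.40) = 0.2400
  C_21 = −[(-0.10)(0.80) − (-0.25)(-0.25)] = 0.1425
  C_22 = (0.90)(0.80) − (-0.25)(-0.40) = 0.6200
  C_23 = −[(0.90)(-0.25) − (-0.10)(-0.40)] = 0.2650
  C_31 = (-0.10)(-0.10) − (-0.25)(0.60) = 0.1600
  C_32 = −[(0.90)(-0.10) − (-0.25)(0.00)] = 0.0900
  C_33 = (0.90)(0.60) − (-0.10)(0.00) = 0.5400
det(I−A) = Σ_j (I−A)_1j·C_1j = (0.90)(0.4550) + (-0.10)(0.0400) + (-0.25)(0.2400) = 0.3455
adj(I−A) = Cᵀ =
  [ 0.4550   0.1425   0.1600]
  [ 0.0400   0.6200   0.0900]
  [ 0.2400   0.2650   0.5400]
(I − A)⁻¹ = adj(I−A) / det(I−A) ≈
  [   1.3169     0.4124     0.4631]
  [   0.1158     1.7945     0.2605]
  [   0.6946     0.7670     1.5630]
x = (I − A)⁻¹ d = adj(I−A)·d / det(I−A), with det(I−A) = 0.3455:
  x_B = (0.4550·70 + 0.1425·40 + 0.1600·90) / 0.3455 = 51.95 / 0.3455 ≈ 150.362
  x_S = (0.0400·70 + 0.6200·40 + 0.0900·90) / 0.3455 = 35.70 / 0.3455 ≈ 103.329
  x_C = (0.2400·70 + 0.2650·40 + 0.5400·90) / 0.3455 = 76.00 / 0.3455 ≈ 219.971

x_B = 150.362, x_S = 103.329, x_C = 219.971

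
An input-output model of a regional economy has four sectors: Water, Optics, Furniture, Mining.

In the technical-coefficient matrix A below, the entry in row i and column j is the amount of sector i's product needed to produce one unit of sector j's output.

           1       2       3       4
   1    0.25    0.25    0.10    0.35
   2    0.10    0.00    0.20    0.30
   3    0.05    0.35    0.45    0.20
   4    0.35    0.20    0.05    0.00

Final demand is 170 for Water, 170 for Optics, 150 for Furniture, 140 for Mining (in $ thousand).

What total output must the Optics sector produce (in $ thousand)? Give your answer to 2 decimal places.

x_2 = 636.57

I − A =
  [   0.75    -0.25    -0.10    -0.35]
  [  -0.10     1.00    -0.20    -0.30]
  [  -0.05    -0.35     0.55    -0.20]
  [  -0.35    -0.20    -0.05     1.00]
Compute the cofactors C_ij = (−1)^(i+j)·(3×3 minor ij) of I−A; the adjugate is their transpose:
adj(I−A) = Cᵀ =
  [ 0.423750   0.218625   0.179250   0.249750]
  [ 0.136500   0.324750   0.159000   0.177000]
  [ 0.192750   0.283125   0.524250   0.257250]
  [ 0.185250   0.155625   0.120750   0.335250]
det(I−A) = Σ_j (I−A)_1j·C_1j = (0.75)(0.423750) + (-0.25)(0.136500) + (-0.10)(0.192750) + (-0.35)(0.185250) = 0.199575
(I − A)⁻¹ = adj(I−A) / det(I−A) ≈
  [   2.1233     1.0955     0.8982     1.2514]
  [   0.6840     1.6272     0.7967     0.8869]
  [   0.9658     1.4186     2.6268     1.2890]
  [   0.9282     0.7798     0.6050     1.6798]
x = (I − A)⁻¹ d = adj(I−A)·d / det(I−A), with det(I−A) = 0.199575:
  x_1 = (0.423750·170 + 0.218625·170 + 0.179250·150 + 0.249750·140) / 0.199575 = 171.05625 / 0.199575 ≈ 857.10
  x_2 = (0.136500·170 + 0.324750·170 + 0.159000·150 + 0.177000·140) / 0.199575 = 127.0425 / 0.199575 ≈ 636.57
  x_3 = (0.192750·170 + 0.283125·170 + 0.524250·150 + 0.257250·140) / 0.199575 = 195.55125 / 0.199575 ≈ 979.84
  x_4 = (0.185250·170 + 0.155625·170 + 0.120750·150 + 0.335250·140) / 0.199575 = 122.99625 / 0.199575 ≈ 616.29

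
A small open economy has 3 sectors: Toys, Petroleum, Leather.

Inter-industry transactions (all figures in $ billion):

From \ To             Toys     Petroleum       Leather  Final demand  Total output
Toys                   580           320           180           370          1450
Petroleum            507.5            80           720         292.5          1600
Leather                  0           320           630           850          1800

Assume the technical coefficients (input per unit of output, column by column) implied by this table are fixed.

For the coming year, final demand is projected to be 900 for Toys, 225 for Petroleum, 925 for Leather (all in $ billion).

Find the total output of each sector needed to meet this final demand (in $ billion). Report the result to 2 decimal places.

Technical coefficients a_ij = z_ij / X_j:
  a_11 = 580/1450 = 0.40, a_21 = 507.5/1450 = 0.35, a_31 = 0/1450 = 0.00
  a_12 = 320/1600 = 0.20, a_22 = 80/1600 = 0.05, a_32 = 320/1600 = 0.20
  a_13 = 180/1800 = 0.10, a_23 = 720/1800 = 0.40, a_33 = 630/1800 = 0.35
I − A =
  [   0.60    -0.20    -0.10]
  [  -0.35     0.95    -0.40]
  [   0.00    -0.20     0.65]
Cofactors of I−A, C_ij = (−1)^(i+j)·(minor ij) (rows/columns in the sector order above):
  C_11 = (0.95)(0.65) − (-0.40)(-0.20) = 0.5375
  C_12 = −[(-0.35)(0.65) − (-0.40)(0.00)] = 0.2275
  C_13 = (-0.35)(-0.20) − (0.95)(0.00) = 0.0700
  C_21 = −[(-0.20)(0.65) − (-0.10)(-0.20)] = 0.1500
  C_22 = (0.60)(0.65) − (-0.10)(0.00) = 0.3900
  C_23 = −[(0.60)(-0.20) − (-0.20)(0.00)] = 0.1200
  C_31 = (-0.20)(-0.40) − (-0.10)(0.95) = 0.1750
  C_32 = −[(0.60)(-0.40) − (-0.10)(-0.35)] = 0.2750
  C_33 = (0.60)(0.95) − (-0.20)(-0.35) = 0.5000
det(I−A) = Σ_j (I−A)_1j·C_1j = (0.60)(0.5375) + (-0.20)(0.2275) + (-0.10)(0.0700) = 0.2700
adj(I−A) = Cᵀ =
  [ 0.5375   0.1500   0.1750]
  [ 0.2275   0.3900   0.2750]
  [ 0.0700   0.1200   0.5000]
(I − A)⁻¹ = adj(I−A) / det(I−A) ≈
  [   1.9907     0.5556     0.6481]
  [   0.8426     1.4444     1.0185]
  [   0.2593     0.4444     1.8519]
x = (I − A)⁻¹ d = adj(I−A)·d / det(I−A), with det(I−A) = 0.2700:
  x_1 = (0.5375·900 + 0.1500·225 + 0.1750·925) / 0.2700 = 679.375 / 0.2700 ≈ 2516.20
  x_2 = (0.2275·900 + 0.3900·225 + 0.2750·925) / 0.2700 = 546.875 / 0.2700 ≈ 2025.46
  x_3 = (0.0700·900 + 0.1200·225 + 0.5000·925) / 0.2700 = 552.50 / 0.2700 ≈ 2046.30

x_1 = 2516.20, x_2 = 2025.46, x_3 = 2046.30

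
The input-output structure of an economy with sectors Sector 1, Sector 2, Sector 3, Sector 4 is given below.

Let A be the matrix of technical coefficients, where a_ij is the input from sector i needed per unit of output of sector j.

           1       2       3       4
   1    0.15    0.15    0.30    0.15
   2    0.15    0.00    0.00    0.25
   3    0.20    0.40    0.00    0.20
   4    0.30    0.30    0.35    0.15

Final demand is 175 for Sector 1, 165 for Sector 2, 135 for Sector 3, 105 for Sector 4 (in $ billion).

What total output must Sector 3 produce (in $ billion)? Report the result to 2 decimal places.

I − A =
  [   0.85    -0.15    -0.30    -0.15]
  [  -0.15     1.00     0.00    -0.25]
  [  -0.20    -0.40     1.00    -0.20]
  [  -0.30    -0.30    -0.35     0.85]
Compute the cofactors C_ij = (−1)^(i+j)·(3×3 minor ij) of I−A; the adjugate is their transpose:
adj(I−A) = Cᵀ =
  [ 0.670000   0.303000   0.298125   0.277500]
  [ 0.209500   0.538500   0.143000   0.229000]
  [ 0.305000   0.365500   0.576625   0.297000]
  [ 0.436000   0.447500   0.393125   0.749500]
det(I−A) = Σ_j (I−A)_1j·C_1j = (0.85)(0.670000) + (-0.15)(0.209500) + (-0.30)(0.305000) + (-0.15)(0.436000) = 0.381175
(I − A)⁻¹ = adj(I−A) / det(I−A) ≈
  [   1.7577     0.7949     0.7821     0.7280]
  [   0.5496     1.4127     0.3752     0.6008]
  [   0.8002     0.9589     1.5128     0.7792]
  [   1.1438     1.1740     1.0314     1.9663]
x = (I − A)⁻¹ d = adj(I−A)·d / det(I−A), with det(I−A) = 0.381175:
  x_1 = (0.670000·175 + 0.303000·165 + 0.298125·135 + 0.277500·105) / 0.381175 = 236.629375 / 0.381175 ≈ 620.79
  x_2 = (0.209500·175 + 0.538500·165 + 0.143000·135 + 0.229000·105) / 0.381175 = 168.865 / 0.381175 ≈ 443.01
  x_3 = (0.305000·175 + 0.365500·165 + 0.576625·135 + 0.297000·105) / 0.381175 = 222.711875 / 0.381175 ≈ 584.28
  x_4 = (0.436000·175 + 0.447500·165 + 0.393125·135 + 0.749500·105) / 0.381175 = 281.906875 / 0.381175 ≈ 739.57

x_3 = 584.28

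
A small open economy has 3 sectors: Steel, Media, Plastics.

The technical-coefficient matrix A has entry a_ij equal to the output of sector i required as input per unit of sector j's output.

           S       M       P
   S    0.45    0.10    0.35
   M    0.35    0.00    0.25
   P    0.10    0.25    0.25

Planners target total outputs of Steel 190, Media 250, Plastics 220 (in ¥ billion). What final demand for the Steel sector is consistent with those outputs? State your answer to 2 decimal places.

I − A =
  [   0.55    -0.10    -0.35]
  [  -0.35     1.00    -0.25]
  [  -0.10    -0.25     0.75]
d = (I − A) x:
  d_S = (+0.55)·190 + (-0.10)·250 + (-0.35)·220 = 2.50
  d_M = (-0.35)·190 + (+1.00)·250 + (-0.25)·220 = 128.50
  d_P = (-0.10)·190 + (-0.25)·250 + (+0.75)·220 = 83.50

d_S = 2.50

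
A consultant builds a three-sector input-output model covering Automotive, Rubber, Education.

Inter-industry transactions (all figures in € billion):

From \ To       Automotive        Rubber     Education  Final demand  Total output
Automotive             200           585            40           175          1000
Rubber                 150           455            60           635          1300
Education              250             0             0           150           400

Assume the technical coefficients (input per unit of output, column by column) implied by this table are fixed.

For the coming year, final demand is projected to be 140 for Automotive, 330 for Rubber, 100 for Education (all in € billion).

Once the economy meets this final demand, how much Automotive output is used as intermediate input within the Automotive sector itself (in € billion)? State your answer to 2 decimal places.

z_11 = 120.54

Technical coefficients a_ij = z_ij / X_j:
  a_11 = 200/1000 = 0.20, a_21 = 150/1000 = 0.15, a_31 = 250/1000 = 0.25
  a_12 = 585/1300 = 0.45, a_22 = 455/1300 = 0.35, a_32 = 0/1300 = 0.00
  a_13 = 40/400 = 0.10, a_23 = 60/400 = 0.15, a_33 = 0/400 = 0.00
I − A =
  [   0.80    -0.45    -0.10]
  [  -0.15     0.65    -0.15]
  [  -0.25     0.00     1.00]
Cofactors of I−A, C_ij = (−1)^(i+j)·(minor ij) (rows/columns in the sector order above):
  C_11 = (0.65)(1.00) − (-0.15)(0.00) = 0.6500
  C_12 = −[(-0.15)(1.00) − (-0.15)(-0.25)] = 0.1875
  C_13 = (-0.15)(0.00) − (0.65)(-0.25) = 0.1625
  C_21 = −[(-0.45)(1.00) − (-0.10)(0.00)] = 0.4500
  C_22 = (0.80)(1.00) − (-0.10)(-0.25) = 0.7750
  C_23 = −[(0.80)(0.00) − (-0.45)(-0.25)] = 0.1125
  C_31 = (-0.45)(-0.15) − (-0.10)(0.65) = 0.1325
  C_32 = −[(0.80)(-0.15) − (-0.10)(-0.15)] = 0.1350
  C_33 = (0.80)(0.65) − (-0.45)(-0.15) = 0.4525
det(I−A) = Σ_j (I−A)_1j·C_1j = (0.80)(0.6500) + (-0.45)(0.1875) + (-0.10)(0.1625) = 0.419375
adj(I−A) = Cᵀ =
  [ 0.6500   0.4500   0.1325]
  [ 0.1875   0.7750   0.1350]
  [ 0.1625   0.1125   0.4525]
(I − A)⁻¹ = adj(I−A) / det(I−A) ≈
  [   1.5499     1.0730     0.3159]
  [   0.4471     1.8480     0.3219]
  [   0.3875     0.2683     1.0790]
First solve x = (I − A)⁻¹ d = adj(I−A)·d / det(I−A); in particular x_1 = (0.6500·140 + 0.4500·330 + 0.1325·100) / 0.419375 = 252.75 / 0.419375 ≈ 602.6826.
Intermediate flow from 1 to 1: z_11 = a_11 · x_1 = 0.20 × 252.75 / 0.419375 = 50.55 / 0.419375 ≈ 120.54.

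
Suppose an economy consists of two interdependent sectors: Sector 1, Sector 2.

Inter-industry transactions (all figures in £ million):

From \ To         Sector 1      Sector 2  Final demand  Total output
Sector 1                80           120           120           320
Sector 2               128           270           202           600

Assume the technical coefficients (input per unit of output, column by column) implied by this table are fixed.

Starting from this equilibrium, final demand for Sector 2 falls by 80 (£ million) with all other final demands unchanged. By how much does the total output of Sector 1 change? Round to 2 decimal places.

Δx_1 = -48.12

Technical coefficients a_ij = z_ij / X_j:
  a_11 = 80/320 = 0.25, a_21 = 128/320 = 0.40
  a_12 = 120/600 = 0.20, a_22 = 270/600 = 0.45
I − A =
  [   0.75    -0.20]
  [  -0.40     0.55]
det(I−A) = (0.75)(0.55) − (-0.20)(-0.40) = 0.3325
adj(I−A) = [[0.55, 0.20], [0.40, 0.75]]
(I − A)⁻¹ = adj(I−A) / det(I−A) ≈
  [   1.6541     0.6015]
  [   1.2030     2.2556]
Δx = (I − A)⁻¹ Δd with Δd having -80 in the Sector 2 component and 0 elsewhere.
So Δx_1 = L_12 · (-80), where L_12 = adj(I−A)_12 / det(I−A) = 0.20 / 0.3325.
Δx_1 = 0.20 × (-80) / 0.3325 = -16.00 / 0.3325 ≈ -48.12.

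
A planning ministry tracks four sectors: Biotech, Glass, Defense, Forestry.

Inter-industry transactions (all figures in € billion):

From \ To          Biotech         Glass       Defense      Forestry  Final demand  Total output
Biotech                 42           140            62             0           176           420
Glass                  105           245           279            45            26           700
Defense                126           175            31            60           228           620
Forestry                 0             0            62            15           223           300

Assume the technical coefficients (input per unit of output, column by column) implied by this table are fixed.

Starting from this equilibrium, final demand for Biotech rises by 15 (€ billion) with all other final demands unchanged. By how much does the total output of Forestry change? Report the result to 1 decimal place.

Δx_F = 1.2

Technical coefficients a_ij = z_ij / X_j:
  a_BB = 42/420 = 0.10, a_GB = 105/420 = 0.25, a_DB = 126/420 = 0.30, a_FB = 0/420 = 0.00
  a_BG = 140/700 = 0.20, a_GG = 245/700 = 0.35, a_DG = 175/700 = 0.25, a_FG = 0/700 = 0.00
  a_BD = 62/620 = 0.10, a_GD = 279/620 = 0.45, a_DD = 31/620 = 0.05, a_FD = 62/620 = 0.10
  a_BF = 0/300 = 0.00, a_GF = 45/300 = 0.15, a_DF = 60/300 = 0.20, a_FF = 15/300 = 0.05
I − A =
  [   0.90    -0.20    -0.10     0.00]
  [  -0.25     0.65    -0.45    -0.15]
  [  -0.30    -0.25     0.95    -0.20]
  [   0.00     0.00    -0.10     0.95]
Compute the cofactors C_ij = (−1)^(i+j)·(3×3 minor ij) of I−A; the adjugate is their transpose:
adj(I−A) = Cᵀ =
  [ 0.463000   0.200250   0.150250   0.063250]
  [ 0.353375   0.765750   0.422000   0.209750]
  [ 0.244625   0.270750   0.508250   0.149750]
  [ 0.025750   0.028500   0.053500   0.354250]
det(I−A) = Σ_j (I−A)_1j·C_1j = (0.90)(0.463000) + (-0.20)(0.353375) + (-0.10)(0.244625) + (0.00)(0.025750) = 0.3215625
(I − A)⁻¹ = adj(I−A) / det(I−A) ≈
  [   1.4398     0.6227     0.4672     0.1967]
  [   1.0989     2.3813     1.3123     0.6523]
  [   0.7607     0.8420     1.5806     0.4657]
  [   0.0801     0.0886     0.1664     1.1017]
Δx = (I − A)⁻¹ Δd with Δd having +15 in the Biotech component and 0 elsewhere.
So Δx_F = L_FB · (+15), where L_FB = adj(I−A)_FB / det(I−A) = 0.025750 / 0.3215625.
Δx_F = 0.025750 × (+15) / 0.3215625 = 0.38625 / 0.3215625 ≈ 1.2.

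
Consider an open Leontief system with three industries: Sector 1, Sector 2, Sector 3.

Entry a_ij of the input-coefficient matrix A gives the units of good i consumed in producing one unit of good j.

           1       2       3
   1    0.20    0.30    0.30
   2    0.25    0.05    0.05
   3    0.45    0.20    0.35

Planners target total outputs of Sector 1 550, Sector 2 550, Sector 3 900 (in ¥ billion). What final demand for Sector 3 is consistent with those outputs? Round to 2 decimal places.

d_3 = 227.50

I − A =
  [   0.80    -0.30    -0.30]
  [  -0.25     0.95    -0.05]
  [  -0.45    -0.20     0.65]
d = (I − A) x:
  d_1 = (+0.80)·550 + (-0.30)·550 + (-0.30)·900 = 5.00
  d_2 = (-0.25)·550 + (+0.95)·550 + (-0.05)·900 = 340.00
  d_3 = (-0.45)·550 + (-0.20)·550 + (+0.65)·900 = 227.50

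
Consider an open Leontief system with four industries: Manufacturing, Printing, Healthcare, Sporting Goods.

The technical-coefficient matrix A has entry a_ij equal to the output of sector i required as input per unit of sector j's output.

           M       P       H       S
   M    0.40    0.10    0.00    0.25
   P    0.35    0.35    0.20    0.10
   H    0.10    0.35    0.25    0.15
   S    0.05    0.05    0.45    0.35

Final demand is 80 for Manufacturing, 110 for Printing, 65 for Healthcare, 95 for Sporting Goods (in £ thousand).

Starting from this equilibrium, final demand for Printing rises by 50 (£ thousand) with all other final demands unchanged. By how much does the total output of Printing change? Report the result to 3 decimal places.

I − A =
  [   0.60    -0.10     0.00    -0.25]
  [  -0.35     0.65    -0.20    -0.10]
  [  -0.10    -0.35     0.75    -0.15]
  [  -0.05    -0.05    -0.45     0.65]
Compute the cofactors C_ij = (−1)^(i+j)·(3×3 minor ij) of I−A; the adjugate is their transpose:
adj(I−A) = Cᵀ =
  [ 0.206500   0.090750   0.093125   0.114875]
  [ 0.169750   0.231375   0.141875   0.133625]
  [ 0.130625   0.145125   0.214750   0.122125]
  [ 0.119375   0.125250   0.166750   0.222250]
det(I−A) = Σ_j (I−A)_1j·C_1j = (0.60)(0.206500) + (-0.10)(0.169750) + (0.00)(0.130625) + (-0.25)(0.119375) = 0.07708125
(I − A)⁻¹ = adj(I−A) / det(I−A) ≈
  [   2.6790     1.1773     1.2081     1.4903]
  [   2.2022     3.0017     1.8406     1.7336]
  [   1.6946     1.8828     2.7860     1.5844]
  [   1.5487     1.6249     2.1633     2.8833]
Δx = (I − A)⁻¹ Δd with Δd having +50 in the Printing component and 0 elsewhere.
So Δx_P = L_PP · (+50), where L_PP = adj(I−A)_PP / det(I−A) = 0.231375 / 0.07708125.
Δx_P = 0.231375 × (+50) / 0.07708125 = 11.56875 / 0.07708125 ≈ 150.085.

Δx_P = 150.085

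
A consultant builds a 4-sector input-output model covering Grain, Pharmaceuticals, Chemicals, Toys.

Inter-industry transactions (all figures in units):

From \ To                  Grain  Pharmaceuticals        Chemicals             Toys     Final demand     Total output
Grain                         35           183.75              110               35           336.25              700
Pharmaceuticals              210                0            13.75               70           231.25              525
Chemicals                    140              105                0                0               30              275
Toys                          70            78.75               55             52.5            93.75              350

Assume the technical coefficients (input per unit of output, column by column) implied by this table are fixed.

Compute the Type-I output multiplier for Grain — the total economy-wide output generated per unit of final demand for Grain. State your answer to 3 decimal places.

m_1 = 2.729

Technical coefficients a_ij = z_ij / X_j:
  a_11 = 35/700 = 0.05, a_21 = 210/700 = 0.30, a_31 = 140/700 = 0.20, a_41 = 70/700 = 0.10
  a_12 = 183.75/525 = 0.35, a_22 = 0/525 = 0.00, a_32 = 105/525 = 0.20, a_42 = 78.75/525 = 0.15
  a_13 = 110/275 = 0.40, a_23 = 13.75/275 = 0.05, a_33 = 0/275 = 0.00, a_43 = 55/275 = 0.20
  a_14 = 35/350 = 0.10, a_24 = 70/350 = 0.20, a_34 = 0/350 = 0.00, a_44 = 52.5/350 = 0.15
I − A =
  [   0.95    -0.35    -0.40    -0.10]
  [  -0.30     1.00    -0.05    -0.20]
  [  -0.20    -0.20     1.00     0.00]
  [  -0.10    -0.15    -0.20     0.85]
Compute the cofactors C_ij = (−1)^(i+j)·(3×3 minor ij) of I−A; the adjugate is their transpose:
adj(I−A) = Cᵀ =
  [ 0.803500   0.384500   0.377625   0.185000]
  [ 0.291500   0.725500   0.193875   0.205000]
  [ 0.219000   0.222000   0.668250   0.078000]
  [ 0.197500   0.225500   0.235875   0.728000]
det(I−A) = Σ_j (I−A)_1j·C_1j = (0.95)(0.803500) + (-0.35)(0.291500) + (-0.40)(0.219000) + (-0.10)(0.197500) = 0.55395
(I − A)⁻¹ = adj(I−A) / det(I−A) ≈
  [   1.4505     0.6941     0.6817     0.3340]
  [   0.5262     1.3097     0.3500     0.3701]
  [   0.3953     0.4008     1.2063     0.1408]
  [   0.3565     0.4071     0.4258     1.3142]
The output multiplier for sector j is the column-j sum of the Leontief inverse (I − A)⁻¹ = adj(I−A) / det(I−A).
Column 1 of adj(I−A): (0.803500, 0.291500, 0.219000, 0.197500); det(I−A) = 0.55395.
m_1 = (0.803500 + 0.291500 + 0.219000 + 0.197500) / 0.55395 = 1.5115 / 0.55395 ≈ 2.729.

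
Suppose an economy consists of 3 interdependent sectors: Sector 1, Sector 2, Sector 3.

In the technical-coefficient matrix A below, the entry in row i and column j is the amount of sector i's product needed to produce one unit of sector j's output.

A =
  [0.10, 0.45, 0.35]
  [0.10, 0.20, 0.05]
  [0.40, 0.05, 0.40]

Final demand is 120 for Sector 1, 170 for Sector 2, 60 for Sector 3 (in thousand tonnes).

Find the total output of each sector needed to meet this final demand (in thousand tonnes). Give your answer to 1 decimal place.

I − A =
  [   0.90    -0.45    -0.35]
  [  -0.10     0.80    -0.05]
  [  -0.40    -0.05     0.60]
Cofactors of I−A, C_ij = (−1)^(i+j)·(minor ij) (rows/columns in the sector order above):
  C_11 = (0.80)(0.60) − (-0.05)(-0.05) = 0.4775
  C_12 = −[(-0.10)(0.60) − (-0.05)(-0.40)] = 0.0800
  C_13 = (-0.10)(-0.05) − (0.80)(-0.40) = 0.3250
  C_21 = −[(-0.45)(0.60) − (-0.35)(-0.05)] = 0.2875
  C_22 = (0.90)(0.60) − (-0.35)(-0.40) = 0.4000
  C_23 = −[(0.90)(-0.05) − (-0.45)(-0.40)] = 0.2250
  C_31 = (-0.45)(-0.05) − (-0.35)(0.80) = 0.3025
  C_32 = −[(0.90)(-0.05) − (-0.35)(-0.10)] = 0.0800
  C_33 = (0.90)(0.80) − (-0.45)(-0.10) = 0.6750
det(I−A) = Σ_j (I−A)_1j·C_1j = (0.90)(0.4775) + (-0.45)(0.0800) + (-0.35)(0.3250) = 0.2800
adj(I−A) = Cᵀ =
  [ 0.4775   0.2875   0.3025]
  [ 0.0800   0.4000   0.0800]
  [ 0.3250   0.2250   0.6750]
(I − A)⁻¹ = adj(I−A) / det(I−A) ≈
  [   1.7054     1.0268     1.0804]
  [   0.2857     1.4286     0.2857]
  [   1.1607     0.8036     2.4107]
x = (I − A)⁻¹ d = adj(I−A)·d / det(I−A), with det(I−A) = 0.2800:
  x_1 = (0.4775·120 + 0.2875·170 + 0.3025·60) / 0.2800 = 124.325 / 0.2800 ≈ 444.0
  x_2 = (0.0800·120 + 0.4000·170 + 0.0800·60) / 0.2800 = 82.40 / 0.2800 ≈ 294.3
  x_3 = (0.3250·120 + 0.2250·170 + 0.6750·60) / 0.2800 = 117.75 / 0.2800 ≈ 420.5

x_1 = 444.0, x_2 = 294.3, x_3 = 420.5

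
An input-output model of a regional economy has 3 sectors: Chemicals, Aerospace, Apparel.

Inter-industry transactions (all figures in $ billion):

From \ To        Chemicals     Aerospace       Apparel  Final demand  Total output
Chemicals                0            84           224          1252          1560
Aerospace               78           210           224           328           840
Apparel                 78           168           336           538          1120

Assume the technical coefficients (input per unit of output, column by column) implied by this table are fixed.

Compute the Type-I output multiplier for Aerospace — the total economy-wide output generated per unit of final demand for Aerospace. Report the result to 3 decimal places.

Technical coefficients a_ij = z_ij / X_j:
  a_11 = 0/1560 = 0.00, a_21 = 78/1560 = 0.05, a_31 = 78/1560 = 0.05
  a_12 = 84/840 = 0.10, a_22 = 210/840 = 0.25, a_32 = 168/840 = 0.20
  a_13 = 224/1120 = 0.20, a_23 = 224/1120 = 0.20, a_33 = 336/1120 = 0.30
I − A =
  [   1.00    -0.10    -0.20]
  [  -0.05     0.75    -0.20]
  [  -0.05    -0.20     0.70]
Cofactors of I−A, C_ij = (−1)^(i+j)·(minor ij) (rows/columns in the sector order above):
  C_11 = (0.75)(0.70) − (-0.20)(-0.20) = 0.4850
  C_12 = −[(-0.05)(0.70) − (-0.20)(-0.05)] = 0.0450
  C_13 = (-0.05)(-0.20) − (0.75)(-0.05) = 0.0475
  C_21 = −[(-0.10)(0.70) − (-0.20)(-0.20)] = 0.1100
  C_22 = (1.00)(0.70) − (-0.20)(-0.05) = 0.6900
  C_23 = −[(1.00)(-0.20) − (-0.10)(-0.05)] = 0.2050
  C_31 = (-0.10)(-0.20) − (-0.20)(0.75) = 0.1700
  C_32 = −[(1.00)(-0.20) − (-0.20)(-0.05)] = 0.2100
  C_33 = (1.00)(0.75) − (-0.10)(-0.05) = 0.7450
det(I−A) = Σ_j (I−A)_1j·C_1j = (1.00)(0.4850) + (-0.10)(0.0450) + (-0.20)(0.0475) = 0.4710
adj(I−A) = Cᵀ =
  [ 0.4850   0.1100   0.1700]
  [ 0.0450   0.6900   0.2100]
  [ 0.0475   0.2050   0.7450]
(I − A)⁻¹ = adj(I−A) / det(I−A) ≈
  [   1.0297     0.2335     0.3609]
  [   0.0955     1.4650     0.4459]
  [   0.1008     0.4352     1.5817]
The output multiplier for sector j is the column-j sum of the Leontief inverse (I − A)⁻¹ = adj(I−A) / det(I−A).
Column 2 of adj(I−A): (0.1100, 0.6900, 0.2050); det(I−A) = 0.4710.
m_2 = (0.1100 + 0.6900 + 0.2050) / 0.4710 = 1.005 / 0.4710 ≈ 2.134.

m_2 = 2.134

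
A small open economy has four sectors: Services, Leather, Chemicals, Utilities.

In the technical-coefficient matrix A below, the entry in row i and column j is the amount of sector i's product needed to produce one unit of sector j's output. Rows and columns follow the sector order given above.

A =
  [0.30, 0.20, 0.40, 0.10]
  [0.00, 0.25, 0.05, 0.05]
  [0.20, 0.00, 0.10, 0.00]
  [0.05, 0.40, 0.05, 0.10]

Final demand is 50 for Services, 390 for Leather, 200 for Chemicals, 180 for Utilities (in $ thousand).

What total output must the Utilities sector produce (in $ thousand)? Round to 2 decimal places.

x_4 = 502.00

I − A =
  [   0.70    -0.20    -0.40    -0.10]
  [   0.00     0.75    -0.05    -0.05]
  [  -0.20     0.00     0.90     0.00]
  [  -0.05    -0.40    -0.05     0.90]
Compute the cofactors C_ij = (−1)^(i+j)·(3×3 minor ij) of I−A; the adjugate is their transpose:
adj(I−A) = Cᵀ =
  [ 0.58950   0.19800   0.27725   0.07650]
  [ 0.01175   0.48950   0.03400   0.02850]
  [ 0.13100   0.04400   0.45425   0.01700]
  [ 0.04525   0.23100   0.05575   0.41050]
det(I−A) = Σ_j (I−A)_1j·C_1j = (0.70)(0.58950) + (-0.20)(0.01175) + (-0.40)(0.13100) + (-0.10)(0.04525) = 0.353375
(I − A)⁻¹ = adj(I−A) / det(I−A) ≈
  [   1.6682     0.5603     0.7846     0.2165]
  [   0.0333     1.3852     0.0962     0.0807]
  [   0.3707     0.1245     1.2855     0.0481]
  [   0.1281     0.6537     0.1578     1.1617]
x = (I − A)⁻¹ d = adj(I−A)·d / det(I−A), with det(I−A) = 0.353375:
  x_1 = (0.58950·50 + 0.19800·390 + 0.27725·200 + 0.07650·180) / 0.353375 = 175.915 / 0.353375 ≈ 497.81
  x_2 = (0.01175·50 + 0.48950·390 + 0.03400·200 + 0.02850·180) / 0.353375 = 203.4225 / 0.353375 ≈ 575.66
  x_3 = (0.13100·50 + 0.04400·390 + 0.45425·200 + 0.01700·180) / 0.353375 = 117.62 / 0.353375 ≈ 332.85
  x_4 = (0.04525·50 + 0.23100·390 + 0.05575·200 + 0.41050·180) / 0.353375 = 177.3925 / 0.353375 ≈ 502.00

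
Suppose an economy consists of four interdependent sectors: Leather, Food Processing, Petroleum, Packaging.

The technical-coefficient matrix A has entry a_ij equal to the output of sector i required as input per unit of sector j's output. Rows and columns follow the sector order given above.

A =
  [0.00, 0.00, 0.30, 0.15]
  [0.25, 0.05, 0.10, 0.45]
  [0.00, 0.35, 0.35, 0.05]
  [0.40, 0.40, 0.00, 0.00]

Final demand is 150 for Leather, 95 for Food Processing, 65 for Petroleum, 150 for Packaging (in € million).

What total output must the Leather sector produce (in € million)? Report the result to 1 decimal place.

I − A =
  [   1.00     0.00    -0.30    -0.15]
  [  -0.25     0.95    -0.10    -0.45]
  [   0.00    -0.35     0.65    -0.05]
  [  -0.40    -0.40     0.00     1.00]
Compute the cofactors C_ij = (−1)^(i+j)·(3×3 minor ij) of I−A; the adjugate is their transpose:
adj(I−A) = Cᵀ =
  [ 0.463500   0.150000   0.237000   0.148875]
  [ 0.281500   0.605000   0.223000   0.325625]
  [ 0.174500   0.349000   0.698000   0.218125]
  [ 0.298000   0.302000   0.184000   0.556250]
det(I−A) = Σ_j (I−A)_1j·C_1j = (1.00)(0.463500) + (0.00)(0.281500) + (-0.30)(0.174500) + (-0.15)(0.298000) = 0.36645
(I − A)⁻¹ = adj(I−A) / det(I−A) ≈
  [   1.2648     0.4093     0.6467     0.4063]
  [   0.7682     1.6510     0.6085     0.8886]
  [   0.4762     0.9524     1.9048     0.5952]
  [   0.8132     0.8241     0.5021     1.5179]
x = (I − A)⁻¹ d = adj(I−A)·d / det(I−A), with det(I−A) = 0.36645:
  x_1 = (0.463500·150 + 0.150000·95 + 0.237000·65 + 0.148875·150) / 0.36645 = 121.51125 / 0.36645 ≈ 331.6
  x_2 = (0.281500·150 + 0.605000·95 + 0.223000·65 + 0.325625·150) / 0.36645 = 163.03875 / 0.36645 ≈ 444.9
  x_3 = (0.174500·150 + 0.349000·95 + 0.698000·65 + 0.218125·150) / 0.36645 = 137.41875 / 0.36645 = 375.0
  x_4 = (0.298000·150 + 0.302000·95 + 0.184000·65 + 0.556250·150) / 0.36645 = 168.7875 / 0.36645 ≈ 460.6

x_1 = 331.6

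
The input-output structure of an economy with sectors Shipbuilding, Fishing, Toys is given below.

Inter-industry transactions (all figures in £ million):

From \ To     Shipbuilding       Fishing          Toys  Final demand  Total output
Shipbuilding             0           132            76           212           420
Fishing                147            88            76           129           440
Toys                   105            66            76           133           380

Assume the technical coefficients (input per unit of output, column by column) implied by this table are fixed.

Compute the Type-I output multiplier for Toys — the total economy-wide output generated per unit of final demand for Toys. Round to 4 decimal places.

m_T = 2.5733

Technical coefficients a_ij = z_ij / X_j:
  a_SS = 0/420 = 0.00, a_FS = 147/420 = 0.35, a_TS = 105/420 = 0.25
  a_SF = 132/440 = 0.30, a_FF = 88/440 = 0.20, a_TF = 66/440 = 0.15
  a_ST = 76/380 = 0.20, a_FT = 76/380 = 0.20, a_TT = 76/380 = 0.20
I − A =
  [   1.00    -0.30    -0.20]
  [  -0.35     0.80    -0.20]
  [  -0.25    -0.15     0.80]
Cofactors of I−A, C_ij = (−1)^(i+j)·(minor ij) (rows/columns in the sector order above):
  C_11 = (0.80)(0.80) − (-0.20)(-0.15) = 0.6100
  C_12 = −[(-0.35)(0.80) − (-0.20)(-0.25)] = 0.3300
  C_13 = (-0.35)(-0.15) − (0.80)(-0.25) = 0.2525
  C_21 = −[(-0.30)(0.80) − (-0.20)(-0.15)] = 0.2700
  C_22 = (1.00)(0.80) − (-0.20)(-0.25) = 0.7500
  C_23 = −[(1.00)(-0.15) − (-0.30)(-0.25)] = 0.2250
  C_31 = (-0.30)(-0.20) − (-0.20)(0.80) = 0.2200
  C_32 = −[(1.00)(-0.20) − (-0.20)(-0.35)] = 0.2700
  C_33 = (1.00)(0.80) − (-0.30)(-0.35) = 0.6950
det(I−A) = Σ_j (I−A)_1j·C_1j = (1.00)(0.6100) + (-0.30)(0.3300) + (-0.20)(0.2525) = 0.4605
adj(I−A) = Cᵀ =
  [ 0.6100   0.2700   0.2200]
  [ 0.3300   0.7500   0.2700]
  [ 0.2525   0.2250   0.6950]
(I − A)⁻¹ = adj(I−A) / det(I−A) ≈
  [   1.32465     0.58632     0.47774]
  [   0.71661     1.62866     0.58632]
  [   0.54832     0.48860     1.50923]
The output multiplier for sector j is the column-j sum of the Leontief inverse (I − A)⁻¹ = adj(I−A) / det(I−A).
Column T of adj(I−A): (0.2200, 0.2700, 0.6950); det(I−A) = 0.4605.
m_T = (0.2200 + 0.2700 + 0.6950) / 0.4605 = 1.185 / 0.4605 ≈ 2.5733.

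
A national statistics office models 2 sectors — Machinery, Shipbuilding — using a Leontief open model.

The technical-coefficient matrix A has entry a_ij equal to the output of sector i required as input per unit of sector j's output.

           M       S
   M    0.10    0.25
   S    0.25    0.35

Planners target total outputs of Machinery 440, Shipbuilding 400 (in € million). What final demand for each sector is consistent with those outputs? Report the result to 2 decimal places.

d_M = 296.00, d_S = 150.00

I − A =
  [   0.90    -0.25]
  [  -0.25     0.65]
d = (I − A) x:
  d_M = (+0.90)·440 + (-0.25)·400 = 296.00
  d_S = (-0.25)·440 + (+0.65)·400 = 150.00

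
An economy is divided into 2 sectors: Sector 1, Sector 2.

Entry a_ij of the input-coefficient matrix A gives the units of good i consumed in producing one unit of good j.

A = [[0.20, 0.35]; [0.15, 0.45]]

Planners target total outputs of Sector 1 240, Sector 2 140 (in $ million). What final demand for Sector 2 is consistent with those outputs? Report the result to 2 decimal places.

d_2 = 41.00

I − A =
  [   0.80    -0.35]
  [  -0.15     0.55]
d = (I − A) x:
  d_1 = (+0.80)·240 + (-0.35)·140 = 143.00
  d_2 = (-0.15)·240 + (+0.55)·140 = 41.00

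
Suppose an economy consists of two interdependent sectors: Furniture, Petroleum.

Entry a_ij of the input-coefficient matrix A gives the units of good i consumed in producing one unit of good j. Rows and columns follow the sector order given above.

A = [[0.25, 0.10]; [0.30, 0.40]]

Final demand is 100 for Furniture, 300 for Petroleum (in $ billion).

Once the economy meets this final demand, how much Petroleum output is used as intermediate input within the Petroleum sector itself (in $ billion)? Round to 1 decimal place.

z_PP = 242.9

I − A =
  [   0.75    -0.10]
  [  -0.30     0.60]
det(I−A) = (0.75)(0.60) − (-0.10)(-0.30) = 0.4200
adj(I−A) = [[0.60, 0.10], [0.30, 0.75]]
(I − A)⁻¹ = adj(I−A) / det(I−A) ≈
  [   1.4286     0.2381]
  [   0.7143     1.7857]
First solve x = (I − A)⁻¹ d = adj(I−A)·d / det(I−A); in particular x_P = (0.30·100 + 0.75·300) / 0.4200 = 255.00 / 0.4200 ≈ 607.143.
Intermediate flow from P to P: z_PP = a_PP · x_P = 0.40 × 255.00 / 0.4200 = 102.00 / 0.4200 ≈ 242.9.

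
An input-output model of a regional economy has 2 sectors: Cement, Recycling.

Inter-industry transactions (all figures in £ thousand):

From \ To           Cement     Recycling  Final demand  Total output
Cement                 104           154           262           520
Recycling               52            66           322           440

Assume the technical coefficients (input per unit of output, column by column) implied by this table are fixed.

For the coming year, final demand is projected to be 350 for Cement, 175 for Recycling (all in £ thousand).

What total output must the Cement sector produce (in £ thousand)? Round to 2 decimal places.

x_C = 556.20

Technical coefficients a_ij = z_ij / X_j:
  a_CC = 104/520 = 0.20, a_RC = 52/520 = 0.10
  a_CR = 154/440 = 0.35, a_RR = 66/440 = 0.15
I − A =
  [   0.80    -0.35]
  [  -0.10     0.85]
det(I−A) = (0.80)(0.85) − (-0.35)(-0.10) = 0.6450
adj(I−A) = [[0.85, 0.35], [0.10, 0.80]]
(I − A)⁻¹ = adj(I−A) / det(I−A) ≈
  [   1.3178     0.5426]
  [   0.1550     1.2403]
x = (I − A)⁻¹ d = adj(I−A)·d / det(I−A), with det(I−A) = 0.6450:
  x_C = (0.85·350 + 0.35·175) / 0.6450 = 358.75 / 0.6450 ≈ 556.20
  x_R = (0.10·350 + 0.80·175) / 0.6450 = 175.00 / 0.6450 ≈ 271.32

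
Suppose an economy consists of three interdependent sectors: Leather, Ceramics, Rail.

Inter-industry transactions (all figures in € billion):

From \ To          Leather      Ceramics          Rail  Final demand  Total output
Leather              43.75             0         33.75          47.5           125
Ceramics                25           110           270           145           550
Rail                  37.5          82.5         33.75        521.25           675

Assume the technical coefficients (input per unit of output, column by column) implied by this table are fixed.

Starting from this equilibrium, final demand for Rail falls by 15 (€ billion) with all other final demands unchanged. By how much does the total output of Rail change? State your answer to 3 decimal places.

Δx_3 = -17.667

Technical coefficients a_ij = z_ij / X_j:
  a_11 = 43.75/125 = 0.35, a_21 = 25/125 = 0.20, a_31 = 37.5/125 = 0.30
  a_12 = 0/550 = 0.00, a_22 = 110/550 = 0.20, a_32 = 82.5/550 = 0.15
  a_13 = 33.75/675 = 0.05, a_23 = 270/675 = 0.40, a_33 = 33.75/675 = 0.05
I − A =
  [   0.65     0.00    -0.05]
  [  -0.20     0.80    -0.40]
  [  -0.30    -0.15     0.95]
Cofactors of I−A, C_ij = (−1)^(i+j)·(minor ij) (rows/columns in the sector order above):
  C_11 = (0.80)(0.95) − (-0.40)(-0.15) = 0.7000
  C_12 = −[(-0.20)(0.95) − (-0.40)(-0.30)] = 0.3100
  C_13 = (-0.20)(-0.15) − (0.80)(-0.30) = 0.2700
  C_21 = −[(0.00)(0.95) − (-0.05)(-0.15)] = 0.0075
  C_22 = (0.65)(0.95) − (-0.05)(-0.30) = 0.6025
  C_23 = −[(0.65)(-0.15) − (0.00)(-0.30)] = 0.0975
  C_31 = (0.00)(-0.40) − (-0.05)(0.80) = 0.0400
  C_32 = −[(0.65)(-0.40) − (-0.05)(-0.20)] = 0.2700
  C_33 = (0.65)(0.80) − (0.00)(-0.20) = 0.5200
det(I−A) = Σ_j (I−A)_1j·C_1j = (0.65)(0.7000) + (0.00)(0.3100) + (-0.05)(0.2700) = 0.4415
adj(I−A) = Cᵀ =
  [ 0.7000   0.0075   0.0400]
  [ 0.3100   0.6025   0.2700]
  [ 0.2700   0.0975   0.5200]
(I − A)⁻¹ = adj(I−A) / det(I−A) ≈
  [   1.5855     0.0170     0.0906]
  [   0.7022     1.3647     0.6116]
  [   0.6116     0.2208     1.1778]
Δx = (I − A)⁻¹ Δd with Δd having -15 in the Rail component and 0 elsewhere.
So Δx_3 = L_33 · (-15), where L_33 = adj(I−A)_33 / det(I−A) = 0.5200 / 0.4415.
Δx_3 = 0.5200 × (-15) / 0.4415 = -7.80 / 0.4415 ≈ -17.667.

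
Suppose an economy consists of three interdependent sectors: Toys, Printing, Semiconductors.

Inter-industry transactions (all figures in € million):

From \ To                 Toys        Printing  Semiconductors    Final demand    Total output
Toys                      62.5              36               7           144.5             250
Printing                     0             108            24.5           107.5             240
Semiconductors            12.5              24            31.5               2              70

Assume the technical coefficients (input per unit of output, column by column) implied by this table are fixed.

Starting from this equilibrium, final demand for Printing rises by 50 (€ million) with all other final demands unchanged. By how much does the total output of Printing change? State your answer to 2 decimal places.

Technical coefficients a_ij = z_ij / X_j:
  a_TT = 62.5/250 = 0.25, a_PT = 0/250 = 0.00, a_ST = 12.5/250 = 0.05
  a_TP = 36/240 = 0.15, a_PP = 108/240 = 0.45, a_SP = 24/240 = 0.10
  a_TS = 7/70 = 0.10, a_PS = 24.5/70 = 0.35, a_SS = 31.5/70 = 0.45
I − A =
  [   0.75    -0.15    -0.10]
  [   0.00     0.55    -0.35]
  [  -0.05    -0.10     0.55]
Cofactors of I−A, C_ij = (−1)^(i+j)·(minor ij) (rows/columns in the sector order above):
  C_11 = (0.55)(0.55) − (-0.35)(-0.10) = 0.2675
  C_12 = −[(0.00)(0.55) − (-0.35)(-0.05)] = 0.0175
  C_13 = (0.00)(-0.10) − (0.55)(-0.05) = 0.0275
  C_21 = −[(-0.15)(0.55) − (-0.10)(-0.10)] = 0.0925
  C_22 = (0.75)(0.55) − (-0.10)(-0.05) = 0.4075
  C_23 = −[(0.75)(-0.10) − (-0.15)(-0.05)] = 0.0825
  C_31 = (-0.15)(-0.35) − (-0.10)(0.55) = 0.1075
  C_32 = −[(0.75)(-0.35) − (-0.10)(0.00)] = 0.2625
  C_33 = (0.75)(0.55) − (-0.15)(0.00) = 0.4125
det(I−A) = Σ_j (I−A)_1j·C_1j = (0.75)(0.2675) + (-0.15)(0.0175) + (-0.10)(0.0275) = 0.19525
adj(I−A) = Cᵀ =
  [ 0.2675   0.0925   0.1075]
  [ 0.0175   0.4075   0.2625]
  [ 0.0275   0.0825   0.4125]
(I − A)⁻¹ = adj(I−A) / det(I−A) ≈
  [   1.3700     0.4738     0.5506]
  [   0.0896     2.0871     1.3444]
  [   0.1408     0.4225     2.1127]
Δx = (I − A)⁻¹ Δd with Δd having +50 in the Printing component and 0 elsewhere.
So Δx_P = L_PP · (+50), where L_PP = adj(I−A)_PP / det(I−A) = 0.4075 / 0.19525.
Δx_P = 0.4075 × (+50) / 0.19525 = 20.375 / 0.19525 ≈ 104.35.

Δx_P = 104.35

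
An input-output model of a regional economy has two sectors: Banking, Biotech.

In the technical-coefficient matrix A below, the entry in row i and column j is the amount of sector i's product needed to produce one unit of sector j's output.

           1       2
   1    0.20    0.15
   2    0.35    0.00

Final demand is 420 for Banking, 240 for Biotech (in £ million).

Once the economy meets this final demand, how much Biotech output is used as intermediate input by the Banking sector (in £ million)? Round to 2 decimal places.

I − A =
  [   0.80    -0.15]
  [  -0.35     1.00]
det(I−A) = (0.80)(1.00) − (-0.15)(-0.35) = 0.7475
adj(I−A) = [[1.00, 0.15], [0.35, 0.80]]
(I − A)⁻¹ = adj(I−A) / det(I−A) ≈
  [   1.3378     0.2007]
  [   0.4682     1.0702]
First solve x = (I − A)⁻¹ d = adj(I−A)·d / det(I−A); in particular x_1 = (1.00·420 + 0.15·240) / 0.7475 = 456.00 / 0.7475 ≈ 610.0334.
Intermediate flow from 2 to 1: z_21 = a_21 · x_1 = 0.35 × 456.00 / 0.7475 = 159.60 / 0.7475 ≈ 213.51.

z_21 = 213.51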